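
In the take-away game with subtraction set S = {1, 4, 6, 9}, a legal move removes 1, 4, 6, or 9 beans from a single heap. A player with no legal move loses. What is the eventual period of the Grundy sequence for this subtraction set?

n :  0  1  2  3  4  5  6  7  8  9 10 11 12 13 14 15
G :  0  1  0  1  2  0  1  0  1  2  0  1  0  1  2  0
G(n+5) = G(n) holds for n = 0,…,8 (a full window of length max(S) = 9), so the sequence is purely periodic with period 5.

5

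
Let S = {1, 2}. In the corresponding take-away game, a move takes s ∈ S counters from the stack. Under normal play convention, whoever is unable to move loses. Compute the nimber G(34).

1

n :  0  1  2  3  4  5  6  7  8  9 10 11 12 13 14 15 16 17 18 19 20 21 22 23 24 25 26 27 28 29 30 31 32 33 34
G :  0  1  2  0  1  2  0  1  2  0  1  2  0  1  2  0  1  2  0  1  2  0  1  2  0  1  2  0  1  2  0  1  2  0  1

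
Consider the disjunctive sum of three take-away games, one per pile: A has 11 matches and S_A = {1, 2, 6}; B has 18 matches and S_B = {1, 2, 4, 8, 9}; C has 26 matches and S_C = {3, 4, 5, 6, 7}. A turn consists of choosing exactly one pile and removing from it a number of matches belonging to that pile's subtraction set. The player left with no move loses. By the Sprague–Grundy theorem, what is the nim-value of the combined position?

Pile A, S = {1, 2, 6}:
G(0) = 0
G(1) = mex{0} = 1
G(2) = mex{1,0} = 2
G(3) = mex{2,1} = 0
G(4) = mex{0,2} = 1
G(5) = mex{1,0} = 2
G(6) = mex{2,1,0} = 3
G(7) = mex{3,2,1} = 0
G(8) = mex{0,3,2} = 1
G(9) = mex{1,0,0} = 2
G(10) = mex{2,1,1} = 0
G(11) = mex{0,2,2} = 1
G_A(11) = 1.
Pile B, S = {1, 2, 4, 8, 9}:
G(0) = 0
G(1) = mex{0} = 1
G(2) = mex{1,0} = 2
G(3) = mex{2,1} = 0
G(4) = mex{0,2,0} = 1
G(5) = mex{1,0,1} = 2
G(6) = mex{2,1,2} = 0
G(7) = mex{0,2,0} = 1
G(8) = mex{1,0,1,0} = 2
G(9) = mex{2,1,2,1,0} = 3
G(10) = mex{3,2,0,2,1} = 4
G(11) = mex{4,3,1,0,2} = 5
G(12) = mex{5,4,2,1,0} = 3
G(13) = mex{3,5,3,2,1} = 0
G(14) = mex{0,3,4,0,2} = 1
G(15) = mex{1,0,5,1,0} = 2
G(16) = mex{2,1,3,2,1} = 0
G(17) = mex{0,2,0,3,2} = 1
G(18) = mex{1,0,1,4,3} = 2
G_B(18) = 2.
Pile C, S = {3, 4, 5, 6, 7}:
G(0) = 0
G(1) = mex{} = 0
G(2) = mex{} = 0
G(3) = mex{0} = 1
G(4) = mex{0,0} = 1
G(5) = mex{0,0,0} = 1
G(6) = mex{1,0,0,0} = 2
G(7) = mex{1,1,0,0,0} = 2
G(8) = mex{1,1,1,0,0} = 2
G(9) = mex{2,1,1,1,0} = 3
G(10) = mex{2,2,1,1,1} = 0
G(11) = mex{2,2,2,1,1} = 0
G(12) = mex{3,2,2,2,1} = 0
G(13) = mex{0,3,2,2,2} = 1
G(14) = mex{0,0,3,2,2} = 1
G(15) = mex{0,0,0,3,2} = 1
G(16) = mex{1,0,0,0,3} = 2
G(17) = mex{1,1,0,0,0} = 2
G(18) = mex{1,1,1,0,0} = 2
G(19) = mex{2,1,1,1,0} = 3
G(20) = mex{2,2,1,1,1} = 0
G(21) = mex{2,2,2,1,1} = 0
G(22) = mex{3,2,2,2,1} = 0
G(23) = mex{0,3,2,2,2} = 1
G(24) = mex{0,0,3,2,2} = 1
G(25) = mex{0,0,0,3,2} = 1
G(26) = mex{1,0,0,0,3} = 2
G_C(26) = 2.
Combined Grundy value = 1 ⊕ 2 ⊕ 2 = 1.

1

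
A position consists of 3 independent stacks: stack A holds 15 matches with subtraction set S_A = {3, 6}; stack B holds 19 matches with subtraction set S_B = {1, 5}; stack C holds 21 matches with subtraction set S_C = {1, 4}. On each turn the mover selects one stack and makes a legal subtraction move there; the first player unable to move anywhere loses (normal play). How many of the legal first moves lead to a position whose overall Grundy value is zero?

Stack A, S = {3, 6}:
n :  0  1  2  3  4  5  6  7  8  9 10 11 12 13 14 15
G :  0  0  0  1  1  1  2  2  2  0  0  0  1  1  1  2
G_A(15) = 2.
Stack B, S = {1, 5}:
n :  0  1  2  3  4  5  6  7  8  9 10 11 12 13 14 15 16 17 18 19
G :  0  1  0  1  0  1  0  1  0  1  0  1  0  1  0  1  0  1  0  1
G_B(19) = 1.
Stack C, S = {1, 4}:
n :  0  1  2  3  4  5  6  7  8  9 10 11 12 13 14 15 16 17 18 19 20 21
G :  0  1  0  1  2  0  1  0  1  2  0  1  0  1  2  0  1  0  1  2  0  1
G_C(21) = 1.
Combined Grundy value = 2 ⊕ 1 ⊕ 1 = 2.
A winning move leaves total XOR = 0, i.e. changes one component's Grundy value g to g ⊕ X where X is the current total.
Stack A: need g' = 2⊕2 = 0. Options: 15−3→G=1, 15−6→G=0. Hits: 1.
Stack B: need g' = 1⊕2 = 3. Options: 19−1→G=0, 19−5→G=0. Hits: 0.
Stack C: need g' = 1⊕2 = 3. Options: 21−1→G=0, 21−4→G=0. Hits: 0.

1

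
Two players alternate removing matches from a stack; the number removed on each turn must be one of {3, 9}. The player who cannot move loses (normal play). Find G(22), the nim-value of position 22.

n :  0  1  2  3  4  5  6  7  8  9 10 11 12 13 14 15 16 17 18 19 20 21 22
G :  0  0  0  1  1  1  0  0  0  1  1  1  0  0  0  1  1  1  0  0  0  1  1

1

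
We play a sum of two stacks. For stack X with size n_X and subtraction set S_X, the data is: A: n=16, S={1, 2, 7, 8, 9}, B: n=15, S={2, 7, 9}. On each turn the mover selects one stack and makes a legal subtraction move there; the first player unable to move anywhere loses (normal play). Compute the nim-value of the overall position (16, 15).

0

Stack A, S = {1, 2, 7, 8, 9}:
n :  0  1  2  3  4  5  6  7  8  9 10 11 12 13 14 15 16
G :  0  1  2  0  1  2  0  1  2  3  4  5  3  4  5  3  0
G_A(16) = 0.
Stack B, S = {2, 7, 9}:
G(0) = 0
G(1) = mex{} = 0
G(2) = mex{0} = 1
G(3) = mex{0} = 1
G(4) = mex{1} = 0
G(5) = mex{1} = 0
G(6) = mex{0} = 1
G(7) = mex{0,0} = 1
G(8) = mex{1,0} = 2
G(9) = mex{1,1,0} = 2
G(10) = mex{2,1,0} = 3
G(11) = mex{2,0,1} = 3
G(12) = mex{3,0,1} = 2
G(13) = mex{3,1,0} = 2
G(14) = mex{2,1,0} = 3
G(15) = mex{2,2,1} = 0
G_B(15) = 0.
Combined Grundy value = 0 ⊕ 0 = 0.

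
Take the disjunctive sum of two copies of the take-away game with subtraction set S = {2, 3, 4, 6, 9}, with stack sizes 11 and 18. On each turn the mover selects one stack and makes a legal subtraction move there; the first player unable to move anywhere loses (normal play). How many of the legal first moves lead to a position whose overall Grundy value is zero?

1

All stacks use S = {2, 3, 4, 6, 9}:
n :  0  1  2  3  4  5  6  7  8  9 10 11 12 13 14 15 16 17 18
G :  0  0  1  1  2  2  3  3  0  4  1  5  2  0  3  1  4  2  0
Stack A: G(11) = 5.
Stack B: G(18) = 0.
Combined Grundy value = 5 ⊕ 0 = 5.
A winning move leaves total XOR = 0, i.e. changes one component's Grundy value g to g ⊕ X where X is the current total.
Stack A: need g' = 5⊕5 = 0. Options: 11−2→G=4, 11−3→G=0, 11−4→G=3, 11−6→G=2, 11−9→G=1. Hits: 1.
Stack B: need g' = 0⊕5 = 5. Options: 18−2→G=4, 18−3→G=1, 18−4→G=3, 18−6→G=2, 18−9→G=4. Hits: 0.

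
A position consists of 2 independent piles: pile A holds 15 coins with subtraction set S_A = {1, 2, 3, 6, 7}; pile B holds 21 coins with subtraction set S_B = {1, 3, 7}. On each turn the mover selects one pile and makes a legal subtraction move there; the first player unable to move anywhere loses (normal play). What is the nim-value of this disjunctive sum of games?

Pile A, S = {1, 2, 3, 6, 7}:
G(0) = 0
G(1) = mex{0} = 1
G(2) = mex{1,0} = 2
G(3) = mex{2,1,0} = 3
G(4) = mex{3,2,1} = 0
G(5) = mex{0,3,2} = 1
G(6) = mex{1,0,3,0} = 2
G(7) = mex{2,1,0,1,0} = 3
G(8) = mex{3,2,1,2,1} = 0
G(9) = mex{0,3,2,3,2} = 1
G(10) = mex{1,0,3,0,3} = 2
G(11) = mex{2,1,0,1,0} = 3
G(12) = mex{3,2,1,2,1} = 0
G(13) = mex{0,3,2,3,2} = 1
G(14) = mex{1,0,3,0,3} = 2
G(15) = mex{2,1,0,1,0} = 3
G_A(15) = 3.
Pile B, S = {1, 3, 7}:
G(0) = 0
G(1) = mex{0} = 1
G(2) = mex{1} = 0
G(3) = mex{0,0} = 1
G(4) = mex{1,1} = 0
G(5) = mex{0,0} = 1
G(6) = mex{1,1} = 0
G(7) = mex{0,0,0} = 1
G(8) = mex{1,1,1} = 0
G(9) = mex{0,0,0} = 1
G(10) = mex{1,1,1} = 0
G(11) = mex{0,0,0} = 1
G(12) = mex{1,1,1} = 0
G(13) = mex{0,0,0} = 1
G(14) = mex{1,1,1} = 0
G(15) = mex{0,0,0} = 1
G(16) = mex{1,1,1} = 0
G(17) = mex{0,0,0} = 1
G(18) = mex{1,1,1} = 0
G(19) = mex{0,0,0} = 1
G(20) = mex{1,1,1} = 0
G(21) = mex{0,0,0} = 1
G_B(21) = 1.
Combined Grundy value = 3 ⊕ 1 = 2.

2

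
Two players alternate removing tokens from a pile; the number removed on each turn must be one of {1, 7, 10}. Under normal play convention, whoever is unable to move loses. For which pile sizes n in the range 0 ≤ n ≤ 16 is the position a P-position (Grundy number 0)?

0, 2, 4, 6, 8

G(0) = 0
G(1) = mex{0} = 1
G(2) = mex{1} = 0
G(3) = mex{0} = 1
G(4) = mex{1} = 0
G(5) = mex{0} = 1
G(6) = mex{1} = 0
G(7) = mex{0,0} = 1
G(8) = mex{1,1} = 0
G(9) = mex{0,0} = 1
G(10) = mex{1,1,0} = 2
G(11) = mex{2,0,1} = 3
G(12) = mex{3,1,0} = 2
G(13) = mex{2,0,1} = 3
G(14) = mex{3,1,0} = 2
G(15) = mex{2,0,1} = 3
G(16) = mex{3,1,0} = 2
P-positions are exactly the n with G(n) = 0.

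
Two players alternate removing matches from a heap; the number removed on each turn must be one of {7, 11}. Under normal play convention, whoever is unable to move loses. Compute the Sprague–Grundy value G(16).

n :  0  1  2  3  4  5  6  7  8  9 10 11 12 13 14 15 16
G :  0  0  0  0  0  0  0  1  1  1  1  1  1  1  2  2  2

2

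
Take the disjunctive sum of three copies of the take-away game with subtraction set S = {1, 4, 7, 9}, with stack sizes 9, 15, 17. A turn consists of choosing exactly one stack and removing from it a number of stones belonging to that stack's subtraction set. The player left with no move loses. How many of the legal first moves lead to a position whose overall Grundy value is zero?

1

All stacks use S = {1, 4, 7, 9}:
G(0) = 0
G(1) = mex{0} = 1
G(2) = mex{1} = 0
G(3) = mex{0} = 1
G(4) = mex{1,0} = 2
G(5) = mex{2,1} = 0
G(6) = mex{0,0} = 1
G(7) = mex{1,1,0} = 2
G(8) = mex{2,2,1} = 0
G(9) = mex{0,0,0,0} = 1
G(10) = mex{1,1,1,1} = 0
G(11) = mex{0,2,2,0} = 1
G(12) = mex{1,0,0,1} = 2
G(13) = mex{2,1,1,2} = 0
G(14) = mex{0,0,2,0} = 1
G(15) = mex{1,1,0,1} = 2
G(16) = mex{2,2,1,2} = 0
G(17) = mex{0,0,0,0} = 1
Stack A: G(9) = 1.
Stack B: G(15) = 2.
Stack C: G(17) = 1.
Combined Grundy value = 1 ⊕ 2 ⊕ 1 = 2.
A winning move leaves total XOR = 0, i.e. changes one component's Grundy value g to g ⊕ X where X is the current total.
Stack A: need g' = 1⊕2 = 3. Options: 9−1→G=0, 9−4→G=0, 9−7→G=0, 9−9→G=0. Hits: 0.
Stack B: need g' = 2⊕2 = 0. Options: 15−1→G=1, 15−4→G=1, 15−7→G=0, 15−9→G=1. Hits: 1.
Stack C: need g' = 1⊕2 = 3. Options: 17−1→G=0, 17−4→G=0, 17−7→G=0, 17−9→G=0. Hits: 0.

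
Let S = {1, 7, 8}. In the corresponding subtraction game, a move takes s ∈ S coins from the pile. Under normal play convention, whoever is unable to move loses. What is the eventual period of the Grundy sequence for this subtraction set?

15

n :  0  1  2  3  4  5  6  7  8  9 10 11 12 13 14 15 16 17 18 19 20 21 22 23 24 25 26 27 28 29 30 31
G :  0  1  0  1  0  1  0  1  2  3  2  3  2  3  2  0  1  0  1  0  1  0  1  2  3  2  3  2  3  2  0  1
G(n+15) = G(n) holds for n = 0,…,7 (a full window of length max(S) = 8), so the sequence is purely periodic with period 15.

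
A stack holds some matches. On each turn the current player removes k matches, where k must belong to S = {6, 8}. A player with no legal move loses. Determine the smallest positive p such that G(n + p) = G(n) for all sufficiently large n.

14

G(0) = 0
G(1) = mex{} = 0
G(2) = mex{} = 0
G(3) = mex{} = 0
G(4) = mex{} = 0
G(5) = mex{} = 0
G(6) = mex{0} = 1
G(7) = mex{0} = 1
G(8) = mex{0,0} = 1
G(9) = mex{0,0} = 1
G(10) = mex{0,0} = 1
G(11) = mex{0,0} = 1
G(12) = mex{1,0} = 2
G(13) = mex{1,0} = 2
G(14) = mex{1,1} = 0
G(15) = mex{1,1} = 0
G(16) = mex{1,1} = 0
G(17) = mex{1,1} = 0
G(18) = mex{2,1} = 0
G(19) = mex{2,1} = 0
G(20) = mex{0,2} = 1
G(21) = mex{0,2} = 1
G(22) = mex{0,0} = 1
G(23) = mex{0,0} = 1
G(24) = mex{0,0} = 1
G(25) = mex{0,0} = 1
G(26) = mex{1,0} = 2
G(27) = mex{1,0} = 2
G(28) = mex{1,1} = 0
G(29) = mex{1,1} = 0
G(n+14) = G(n) holds for n = 0,…,7 (a full window of length max(S) = 8), so the sequence is purely periodic with period 14.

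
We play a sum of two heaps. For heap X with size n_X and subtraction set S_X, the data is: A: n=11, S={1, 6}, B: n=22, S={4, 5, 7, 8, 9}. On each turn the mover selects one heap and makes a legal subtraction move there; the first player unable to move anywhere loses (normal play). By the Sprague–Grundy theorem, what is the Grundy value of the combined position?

2

Heap A, S = {1, 6}:
n :  0  1  2  3  4  5  6  7  8  9 10 11
G :  0  1  0  1  0  1  2  0  1  0  1  0
G_A(11) = 0.
Heap B, S = {4, 5, 7, 8, 9}:
n :  0  1  2  3  4  5  6  7  8  9 10 11 12 13 14 15 16 17 18 19 20 21 22
G :  0  0  0  0  1  1  1  1  2  2  2  2  3  0  0  0  0  1  1  1  1  2  2
G_B(22) = 2.
Combined Grundy value = 0 ⊕ 2 = 2.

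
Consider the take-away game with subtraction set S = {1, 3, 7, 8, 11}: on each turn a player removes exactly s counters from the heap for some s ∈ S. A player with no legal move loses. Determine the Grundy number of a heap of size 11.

3

G(0) = 0
G(1) = mex{0} = 1
G(2) = mex{1} = 0
G(3) = mex{0,0} = 1
G(4) = mex{1,1} = 0
G(5) = mex{0,0} = 1
G(6) = mex{1,1} = 0
G(7) = mex{0,0,0} = 1
G(8) = mex{1,1,1,0} = 2
G(9) = mex{2,0,0,1} = 3
G(10) = mex{3,1,1,0} = 2
G(11) = mex{2,2,0,1,0} = 3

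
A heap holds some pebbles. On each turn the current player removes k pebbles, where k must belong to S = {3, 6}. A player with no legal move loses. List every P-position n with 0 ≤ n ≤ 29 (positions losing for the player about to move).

G(0) = 0
G(1) = mex{} = 0
G(2) = mex{} = 0
G(3) = mex{0} = 1
G(4) = mex{0} = 1
G(5) = mex{0} = 1
G(6) = mex{1,0} = 2
G(7) = mex{1,0} = 2
G(8) = mex{1,0} = 2
G(9) = mex{2,1} = 0
G(10) = mex{2,1} = 0
G(11) = mex{2,1} = 0
G(12) = mex{0,2} = 1
G(13) = mex{0,2} = 1
G(14) = mex{0,2} = 1
G(15) = mex{1,0} = 2
G(16) = mex{1,0} = 2
G(17) = mex{1,0} = 2
G(18) = mex{2,1} = 0
G(19) = mex{2,1} = 0
G(20) = mex{2,1} = 0
G(21) = mex{0,2} = 1
G(22) = mex{0,2} = 1
G(23) = mex{0,2} = 1
G(24) = mex{1,0} = 2
G(25) = mex{1,0} = 2
G(26) = mex{1,0} = 2
G(27) = mex{2,1} = 0
G(28) = mex{2,1} = 0
G(29) = mex{2,1} = 0
P-positions are exactly the n with G(n) = 0.

0, 1, 2, 9, 10, 11, 18, 19, 20, 27, 28, 29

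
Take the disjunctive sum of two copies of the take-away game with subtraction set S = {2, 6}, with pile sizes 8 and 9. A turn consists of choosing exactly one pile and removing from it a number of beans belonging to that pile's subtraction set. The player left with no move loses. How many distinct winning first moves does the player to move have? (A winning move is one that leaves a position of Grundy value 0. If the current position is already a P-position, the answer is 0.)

0

All piles use S = {2, 6}:
G(0) = 0
G(1) = mex{} = 0
G(2) = mex{0} = 1
G(3) = mex{0} = 1
G(4) = mex{1} = 0
G(5) = mex{1} = 0
G(6) = mex{0,0} = 1
G(7) = mex{0,0} = 1
G(8) = mex{1,1} = 0
G(9) = mex{1,1} = 0
Pile A: G(8) = 0.
Pile B: G(9) = 0.
Combined Grundy value = 0 ⊕ 0 = 0.
A winning move leaves total XOR = 0, i.e. changes one component's Grundy value g to g ⊕ X where X is the current total.
Pile A: target g' = 0⊕0 = 0, but every legal move changes the Grundy value (mex property), so 0 moves.
Pile B: target g' = 0⊕0 = 0, but every legal move changes the Grundy value (mex property), so 0 moves.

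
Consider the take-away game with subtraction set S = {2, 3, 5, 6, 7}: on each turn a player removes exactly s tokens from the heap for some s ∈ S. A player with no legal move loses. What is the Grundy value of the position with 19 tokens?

0

G(0) = 0
G(1) = mex{} = 0
G(2) = mex{0} = 1
G(3) = mex{0,0} = 1
G(4) = mex{1,0} = 2
G(5) = mex{1,1,0} = 2
G(6) = mex{2,1,0,0} = 3
G(7) = mex{2,2,1,0,0} = 3
G(8) = mex{3,2,1,1,0} = 4
G(9) = mex{3,3,2,1,1} = 0
G(10) = mex{4,3,2,2,1} = 0
G(11) = mex{0,4,3,2,2} = 1
G(12) = mex{0,0,3,3,2} = 1
G(13) = mex{1,0,4,3,3} = 2
G(14) = mex{1,1,0,4,3} = 2
G(15) = mex{2,1,0,0,4} = 3
G(16) = mex{2,2,1,0,0} = 3
G(17) = mex{3,2,1,1,0} = 4
G(18) = mex{3,3,2,1,1} = 0
G(19) = mex{4,3,2,2,1} = 0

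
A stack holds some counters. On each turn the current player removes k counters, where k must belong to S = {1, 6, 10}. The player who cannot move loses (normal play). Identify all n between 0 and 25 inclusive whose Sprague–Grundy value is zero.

G(0) = 0
G(1) = mex{0} = 1
G(2) = mex{1} = 0
G(3) = mex{0} = 1
G(4) = mex{1} = 0
G(5) = mex{0} = 1
G(6) = mex{1,0} = 2
G(7) = mex{2,1} = 0
G(8) = mex{0,0} = 1
G(9) = mex{1,1} = 0
G(10) = mex{0,0,0} = 1
G(11) = mex{1,1,1} = 0
G(12) = mex{0,2,0} = 1
G(13) = mex{1,0,1} = 2
G(14) = mex{2,1,0} = 3
G(15) = mex{3,0,1} = 2
G(16) = mex{2,1,2} = 0
G(17) = mex{0,0,0} = 1
G(18) = mex{1,1,1} = 0
G(19) = mex{0,2,0} = 1
G(20) = mex{1,3,1} = 0
G(21) = mex{0,2,0} = 1
G(22) = mex{1,0,1} = 2
G(23) = mex{2,1,2} = 0
G(24) = mex{0,0,3} = 1
G(25) = mex{1,1,2} = 0
P-positions are exactly the n with G(n) = 0.

0, 2, 4, 7, 9, 11, 16, 18, 20, 23, 25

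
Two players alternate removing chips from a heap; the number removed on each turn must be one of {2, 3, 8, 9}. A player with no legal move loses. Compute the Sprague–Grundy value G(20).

n :  0  1  2  3  4  5  6  7  8  9 10 11 12 13 14 15 16 17 18 19 20
G :  0  0  1  1  2  0  0  1  1  2  2  0  0  1  1  2  0  0  1  1  2

2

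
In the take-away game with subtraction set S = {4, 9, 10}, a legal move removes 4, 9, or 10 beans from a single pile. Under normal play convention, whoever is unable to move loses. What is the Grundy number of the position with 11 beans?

G(0) = 0
G(1) = mex{} = 0
G(2) = mex{} = 0
G(3) = mex{} = 0
G(4) = mex{0} = 1
G(5) = mex{0} = 1
G(6) = mex{0} = 1
G(7) = mex{0} = 1
G(8) = mex{1} = 0
G(9) = mex{1,0} = 2
G(10) = mex{1,0,0} = 2
G(11) = mex{1,0,0} = 2

2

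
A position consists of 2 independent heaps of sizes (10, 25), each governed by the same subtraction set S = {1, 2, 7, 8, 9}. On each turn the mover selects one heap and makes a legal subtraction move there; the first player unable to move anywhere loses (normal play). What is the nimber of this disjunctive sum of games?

All heaps use S = {1, 2, 7, 8, 9}:
n :  0  1  2  3  4  5  6  7  8  9 10 11 12 13 14 15 16 17 18 19 20 21 22 23 24 25
G :  0  1  2  0  1  2  0  1  2  3  4  5  3  4  5  3  0  1  2  0  1  2  0  1  2  3
Heap A: G(10) = 4.
Heap B: G(25) = 3.
Combined Grundy value = 4 ⊕ 3 = 7.

7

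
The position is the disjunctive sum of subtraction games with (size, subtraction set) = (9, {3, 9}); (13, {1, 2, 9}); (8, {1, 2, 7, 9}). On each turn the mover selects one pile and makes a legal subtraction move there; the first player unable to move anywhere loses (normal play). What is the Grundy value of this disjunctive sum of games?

3

Pile A, S = {3, 9}:
n : 0 1 2 3 4 5 6 7 8 9
G : 0 0 0 1 1 1 0 0 0 1
G_A(9) = 1.
Pile B, S = {1, 2, 9}:
G(0) = 0
G(1) = mex{0} = 1
G(2) = mex{1,0} = 2
G(3) = mex{2,1} = 0
G(4) = mex{0,2} = 1
G(5) = mex{1,0} = 2
G(6) = mex{2,1} = 0
G(7) = mex{0,2} = 1
G(8) = mex{1,0} = 2
G(9) = mex{2,1,0} = 3
G(10) = mex{3,2,1} = 0
G(11) = mex{0,3,2} = 1
G(12) = mex{1,0,0} = 2
G(13) = mex{2,1,1} = 0
G_B(13) = 0.
Pile C, S = {1, 2, 7, 9}:
G(0) = 0
G(1) = mex{0} = 1
G(2) = mex{1,0} = 2
G(3) = mex{2,1} = 0
G(4) = mex{0,2} = 1
G(5) = mex{1,0} = 2
G(6) = mex{2,1} = 0
G(7) = mex{0,2,0} = 1
G(8) = mex{1,0,1} = 2
G_C(8) = 2.
Combined Grundy value = 1 ⊕ 0 ⊕ 2 = 3.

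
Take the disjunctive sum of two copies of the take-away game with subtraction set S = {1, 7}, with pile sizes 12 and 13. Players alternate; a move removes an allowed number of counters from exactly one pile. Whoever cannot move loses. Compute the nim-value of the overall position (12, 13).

1

All piles use S = {1, 7}:
G(0) = 0
G(1) = mex{0} = 1
G(2) = mex{1} = 0
G(3) = mex{0} = 1
G(4) = mex{1} = 0
G(5) = mex{0} = 1
G(6) = mex{1} = 0
G(7) = mex{0,0} = 1
G(8) = mex{1,1} = 0
G(9) = mex{0,0} = 1
G(10) = mex{1,1} = 0
G(11) = mex{0,0} = 1
G(12) = mex{1,1} = 0
G(13) = mex{0,0} = 1
Pile A: G(12) = 0.
Pile B: G(13) = 1.
Combined Grundy value = 0 ⊕ 1 = 1.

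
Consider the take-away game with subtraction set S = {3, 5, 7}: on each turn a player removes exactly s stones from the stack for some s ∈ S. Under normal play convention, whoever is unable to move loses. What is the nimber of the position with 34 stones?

G(0) = 0
G(1) = mex{} = 0
G(2) = mex{} = 0
G(3) = mex{0} = 1
G(4) = mex{0} = 1
G(5) = mex{0,0} = 1
G(6) = mex{1,0} = 2
G(7) = mex{1,0,0} = 2
G(8) = mex{1,1,0} = 2
G(9) = mex{2,1,0} = 3
G(10) = mex{2,1,1} = 0
G(11) = mex{2,2,1} = 0
G(12) = mex{3,2,1} = 0
G(13) = mex{0,2,2} = 1
G(14) = mex{0,3,2} = 1
G(15) = mex{0,0,2} = 1
G(16) = mex{1,0,3} = 2
G(17) = mex{1,0,0} = 2
G(18) = mex{1,1,0} = 2
G(19) = mex{2,1,0} = 3
G(20) = mex{2,1,1} = 0
G(21) = mex{2,2,1} = 0
G(22) = mex{3,2,1} = 0
G(23) = mex{0,2,2} = 1
G(24) = mex{0,3,2} = 1
G(25) = mex{0,0,2} = 1
G(26) = mex{1,0,3} = 2
G(27) = mex{1,0,0} = 2
G(28) = mex{1,1,0} = 2
G(29) = mex{2,1,0} = 3
G(30) = mex{2,1,1} = 0
G(31) = mex{2,2,1} = 0
G(32) = mex{3,2,1} = 0
G(33) = mex{0,2,2} = 1
G(34) = mex{0,3,2} = 1

1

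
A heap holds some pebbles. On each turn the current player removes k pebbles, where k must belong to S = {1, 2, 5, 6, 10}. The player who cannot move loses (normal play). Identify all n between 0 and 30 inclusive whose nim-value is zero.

0, 3, 7, 11, 14, 18, 22, 25, 29

G(0) = 0
G(1) = mex{0} = 1
G(2) = mex{1,0} = 2
G(3) = mex{2,1} = 0
G(4) = mex{0,2} = 1
G(5) = mex{1,0,0} = 2
G(6) = mex{2,1,1,0} = 3
G(7) = mex{3,2,2,1} = 0
G(8) = mex{0,3,0,2} = 1
G(9) = mex{1,0,1,0} = 2
G(10) = mex{2,1,2,1,0} = 3
G(11) = mex{3,2,3,2,1} = 0
G(12) = mex{0,3,0,3,2} = 1
G(13) = mex{1,0,1,0,0} = 2
G(14) = mex{2,1,2,1,1} = 0
G(15) = mex{0,2,3,2,2} = 1
G(16) = mex{1,0,0,3,3} = 2
G(17) = mex{2,1,1,0,0} = 3
G(18) = mex{3,2,2,1,1} = 0
G(19) = mex{0,3,0,2,2} = 1
G(20) = mex{1,0,1,0,3} = 2
G(21) = mex{2,1,2,1,0} = 3
G(22) = mex{3,2,3,2,1} = 0
G(23) = mex{0,3,0,3,2} = 1
G(24) = mex{1,0,1,0,0} = 2
G(25) = mex{2,1,2,1,1} = 0
G(26) = mex{0,2,3,2,2} = 1
G(27) = mex{1,0,0,3,3} = 2
G(28) = mex{2,1,1,0,0} = 3
G(29) = mex{3,2,2,1,1} = 0
G(30) = mex{0,3,0,2,2} = 1
P-positions are exactly the n with G(n) = 0.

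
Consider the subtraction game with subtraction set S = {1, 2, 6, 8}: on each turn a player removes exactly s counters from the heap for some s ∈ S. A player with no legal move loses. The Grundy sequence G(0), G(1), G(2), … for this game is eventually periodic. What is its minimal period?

7

n :  0  1  2  3  4  5  6  7  8  9 10 11 12 13 14 15 16
G :  0  1  2  0  1  2  3  0  1  2  0  1  2  3  0  1  2
G(n+7) = G(n) holds for n = 0,…,7 (a full window of length max(S) = 8), so the sequence is purely periodic with period 7.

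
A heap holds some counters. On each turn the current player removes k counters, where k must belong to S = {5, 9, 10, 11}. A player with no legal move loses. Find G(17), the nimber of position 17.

n :  0  1  2  3  4  5  6  7  8  9 10 11 12 13 14 15 16 17
G :  0  0  0  0  0  1  1  1  1  1  2  2  2  2  2  3  0  0

0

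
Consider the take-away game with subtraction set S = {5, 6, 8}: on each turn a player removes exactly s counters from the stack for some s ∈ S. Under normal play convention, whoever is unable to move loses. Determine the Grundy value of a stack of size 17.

n :  0  1  2  3  4  5  6  7  8  9 10 11 12 13 14 15 16 17
G :  0  0  0  0  0  1  1  1  1  1  2  2  2  0  0  0  0  0

0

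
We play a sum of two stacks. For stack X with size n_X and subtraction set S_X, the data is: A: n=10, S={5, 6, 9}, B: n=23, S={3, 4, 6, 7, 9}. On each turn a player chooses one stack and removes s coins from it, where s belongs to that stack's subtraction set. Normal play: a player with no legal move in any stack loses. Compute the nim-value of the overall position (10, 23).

1

Stack A, S = {5, 6, 9}:
n :  0  1  2  3  4  5  6  7  8  9 10
G :  0  0  0  0  0  1  1  1  1  1  2
G_A(10) = 2.
Stack B, S = {3, 4, 6, 7, 9}:
n :  0  1  2  3  4  5  6  7  8  9 10 11 12 13 14 15 16 17 18 19 20 21 22 23
G :  0  0  0  1  1  1  2  2  2  3  3  3  0  0  0  1  1  1  2  2  2  3  3  3
G_B(23) = 3.
Combined Grundy value = 2 ⊕ 3 = 1.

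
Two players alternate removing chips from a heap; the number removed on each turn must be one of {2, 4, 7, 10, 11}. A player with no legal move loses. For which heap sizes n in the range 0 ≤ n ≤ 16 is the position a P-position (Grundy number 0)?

0, 1, 6, 9, 14, 15

n :  0  1  2  3  4  5  6  7  8  9 10 11 12 13 14 15 16
G :  0  0  1  1  2  2  0  3  1  0  2  1  3  2  0  0  1
P-positions are exactly the n with G(n) = 0.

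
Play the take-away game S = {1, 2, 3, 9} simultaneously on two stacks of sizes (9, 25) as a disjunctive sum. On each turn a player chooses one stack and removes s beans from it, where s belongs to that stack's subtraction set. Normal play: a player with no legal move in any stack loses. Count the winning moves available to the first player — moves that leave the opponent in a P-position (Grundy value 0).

0

All stacks use S = {1, 2, 3, 9}:
G(0) = 0
G(1) = mex{0} = 1
G(2) = mex{1,0} = 2
G(3) = mex{2,1,0} = 3
G(4) = mex{3,2,1} = 0
G(5) = mex{0,3,2} = 1
G(6) = mex{1,0,3} = 2
G(7) = mex{2,1,0} = 3
G(8) = mex{3,2,1} = 0
G(9) = mex{0,3,2,0} = 1
G(10) = mex{1,0,3,1} = 2
G(11) = mex{2,1,0,2} = 3
G(12) = mex{3,2,1,3} = 0
G(13) = mex{0,3,2,0} = 1
G(14) = mex{1,0,3,1} = 2
G(15) = mex{2,1,0,2} = 3
G(16) = mex{3,2,1,3} = 0
G(17) = mex{0,3,2,0} = 1
G(18) = mex{1,0,3,1} = 2
G(19) = mex{2,1,0,2} = 3
G(20) = mex{3,2,1,3} = 0
G(21) = mex{0,3,2,0} = 1
G(22) = mex{1,0,3,1} = 2
G(23) = mex{2,1,0,2} = 3
G(24) = mex{3,2,1,3} = 0
G(25) = mex{0,3,2,0} = 1
Stack A: G(9) = 1.
Stack B: G(25) = 1.
Combined Grundy value = 1 ⊕ 1 = 0.
A winning move leaves total XOR = 0, i.e. changes one component's Grundy value g to g ⊕ X where X is the current total.
Stack A: target g' = 1⊕0 = 1, but every legal move changes the Grundy value (mex property), so 0 moves.
Stack B: target g' = 1⊕0 = 1, but every legal move changes the Grundy value (mex property), so 0 moves.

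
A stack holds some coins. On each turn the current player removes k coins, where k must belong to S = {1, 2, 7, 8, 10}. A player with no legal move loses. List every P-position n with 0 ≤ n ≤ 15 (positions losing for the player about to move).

n :  0  1  2  3  4  5  6  7  8  9 10 11 12 13 14 15
G :  0  1  2  0  1  2  0  1  2  0  1  2  0  1  2  0
P-positions are exactly the n with G(n) = 0.

0, 3, 6, 9, 12, 15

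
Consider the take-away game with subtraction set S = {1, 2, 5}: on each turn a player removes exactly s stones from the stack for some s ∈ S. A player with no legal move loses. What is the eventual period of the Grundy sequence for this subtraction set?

G(0) = 0
G(1) = mex{0} = 1
G(2) = mex{1,0} = 2
G(3) = mex{2,1} = 0
G(4) = mex{0,2} = 1
G(5) = mex{1,0,0} = 2
G(6) = mex{2,1,1} = 0
G(7) = mex{0,2,2} = 1
G(8) = mex{1,0,0} = 2
G(9) = mex{2,1,1} = 0
G(10) = mex{0,2,2} = 1
G(11) = mex{1,0,0} = 2
G(12) = mex{2,1,1} = 0
G(13) = mex{0,2,2} = 1
G(14) = mex{1,0,0} = 2
G(n+3) = G(n) holds for n = 0,…,4 (a full window of length max(S) = 5), so the sequence is purely periodic with period 3.

3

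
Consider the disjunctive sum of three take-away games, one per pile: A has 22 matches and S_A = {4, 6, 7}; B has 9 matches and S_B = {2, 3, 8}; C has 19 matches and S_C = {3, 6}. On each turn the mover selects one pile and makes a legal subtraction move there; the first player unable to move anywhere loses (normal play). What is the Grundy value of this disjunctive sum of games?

Pile A, S = {4, 6, 7}:
G(0) = 0
G(1) = mex{} = 0
G(2) = mex{} = 0
G(3) = mex{} = 0
G(4) = mex{0} = 1
G(5) = mex{0} = 1
G(6) = mex{0,0} = 1
G(7) = mex{0,0,0} = 1
G(8) = mex{1,0,0} = 2
G(9) = mex{1,0,0} = 2
G(10) = mex{1,1,0} = 2
G(11) = mex{1,1,1} = 0
G(12) = mex{2,1,1} = 0
G(13) = mex{2,1,1} = 0
G(14) = mex{2,2,1} = 0
G(15) = mex{0,2,2} = 1
G(16) = mex{0,2,2} = 1
G(17) = mex{0,0,2} = 1
G(18) = mex{0,0,0} = 1
G(19) = mex{1,0,0} = 2
G(20) = mex{1,0,0} = 2
G(21) = mex{1,1,0} = 2
G(22) = mex{1,1,1} = 0
G_A(22) = 0.
Pile B, S = {2, 3, 8}:
n : 0 1 2 3 4 5 6 7 8 9
G : 0 0 1 1 2 0 0 1 1 2
G_B(9) = 2.
Pile C, S = {3, 6}:
n :  0  1  2  3  4  5  6  7  8  9 10 11 12 13 14 15 16 17 18 19
G :  0  0  0  1  1  1  2  2  2  0  0  0  1  1  1  2  2  2  0  0
G_C(19) = 0.
Combined Grundy value = 0 ⊕ 2 ⊕ 0 = 2.

2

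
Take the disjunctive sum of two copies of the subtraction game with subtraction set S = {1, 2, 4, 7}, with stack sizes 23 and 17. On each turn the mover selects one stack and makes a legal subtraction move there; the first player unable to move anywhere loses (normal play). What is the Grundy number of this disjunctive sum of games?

All stacks use S = {1, 2, 4, 7}:
n :  0  1  2  3  4  5  6  7  8  9 10 11 12 13 14 15 16 17 18 19 20 21 22 23
G :  0  1  2  0  1  2  0  1  2  0  1  2  0  1  2  0  1  2  0  1  2  0  1  2
Stack A: G(23) = 2.
Stack B: G(17) = 2.
Combined Grundy value = 2 ⊕ 2 = 0.

0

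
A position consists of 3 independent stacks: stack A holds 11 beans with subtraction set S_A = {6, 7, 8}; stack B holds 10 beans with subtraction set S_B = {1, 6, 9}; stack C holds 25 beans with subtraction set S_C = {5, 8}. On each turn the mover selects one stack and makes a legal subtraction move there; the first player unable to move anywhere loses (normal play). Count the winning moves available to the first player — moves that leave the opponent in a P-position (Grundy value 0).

0

Stack A, S = {6, 7, 8}:
n :  0  1  2  3  4  5  6  7  8  9 10 11
G :  0  0  0  0  0  0  1  1  1  1  1  1
G_A(11) = 1.
Stack B, S = {1, 6, 9}:
G(0) = 0
G(1) = mex{0} = 1
G(2) = mex{1} = 0
G(3) = mex{0} = 1
G(4) = mex{1} = 0
G(5) = mex{0} = 1
G(6) = mex{1,0} = 2
G(7) = mex{2,1} = 0
G(8) = mex{0,0} = 1
G(9) = mex{1,1,0} = 2
G(10) = mex{2,0,1} = 3
G_B(10) = 3.
Stack C, S = {5, 8}:
G(0) = 0
G(1) = mex{} = 0
G(2) = mex{} = 0
G(3) = mex{} = 0
G(4) = mex{} = 0
G(5) = mex{0} = 1
G(6) = mex{0} = 1
G(7) = mex{0} = 1
G(8) = mex{0,0} = 1
G(9) = mex{0,0} = 1
G(10) = mex{1,0} = 2
G(11) = mex{1,0} = 2
G(12) = mex{1,0} = 2
G(13) = mex{1,1} = 0
G(14) = mex{1,1} = 0
G(15) = mex{2,1} = 0
G(16) = mex{2,1} = 0
G(17) = mex{2,1} = 0
G(18) = mex{0,2} = 1
G(19) = mex{0,2} = 1
G(20) = mex{0,2} = 1
G(21) = mex{0,0} = 1
G(22) = mex{0,0} = 1
G(23) = mex{1,0} = 2
G(24) = mex{1,0} = 2
G(25) = mex{1,0} = 2
G_C(25) = 2.
Combined Grundy value = 1 ⊕ 3 ⊕ 2 = 0.
A winning move leaves total XOR = 0, i.e. changes one component's Grundy value g to g ⊕ X where X is the current total.
Stack A: target g' = 1⊕0 = 1, but every legal move changes the Grundy value (mex property), so 0 moves.
Stack B: target g' = 3⊕0 = 3, but every legal move changes the Grundy value (mex property), so 0 moves.
Stack C: target g' = 2⊕0 = 2, but every legal move changes the Grundy value (mex property), so 0 moves.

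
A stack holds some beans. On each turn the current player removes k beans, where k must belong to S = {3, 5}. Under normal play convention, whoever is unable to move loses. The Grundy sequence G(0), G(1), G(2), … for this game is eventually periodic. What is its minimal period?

n :  0  1  2  3  4  5  6  7  8  9 10 11 12 13 14 15 16 17
G :  0  0  0  1  1  1  2  2  0  0  0  1  1  1  2  2  0  0
G(n+8) = G(n) holds for n = 0,…,4 (a full window of length max(S) = 5), so the sequence is purely periodic with period 8.

8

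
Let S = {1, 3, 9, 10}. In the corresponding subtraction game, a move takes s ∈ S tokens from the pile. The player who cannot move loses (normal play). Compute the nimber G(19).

G(0) = 0
G(1) = mex{0} = 1
G(2) = mex{1} = 0
G(3) = mex{0,0} = 1
G(4) = mex{1,1} = 0
G(5) = mex{0,0} = 1
G(6) = mex{1,1} = 0
G(7) = mex{0,0} = 1
G(8) = mex{1,1} = 0
G(9) = mex{0,0,0} = 1
G(10) = mex{1,1,1,0} = 2
G(11) = mex{2,0,0,1} = 3
G(12) = mex{3,1,1,0} = 2
G(13) = mex{2,2,0,1} = 3
G(14) = mex{3,3,1,0} = 2
G(15) = mex{2,2,0,1} = 3
G(16) = mex{3,3,1,0} = 2
G(17) = mex{2,2,0,1} = 3
G(18) = mex{3,3,1,0} = 2
G(19) = mex{2,2,2,1} = 0

0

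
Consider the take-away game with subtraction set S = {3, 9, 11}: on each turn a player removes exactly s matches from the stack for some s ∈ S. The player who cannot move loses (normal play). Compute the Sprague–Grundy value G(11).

G(0) = 0
G(1) = mex{} = 0
G(2) = mex{} = 0
G(3) = mex{0} = 1
G(4) = mex{0} = 1
G(5) = mex{0} = 1
G(6) = mex{1} = 0
G(7) = mex{1} = 0
G(8) = mex{1} = 0
G(9) = mex{0,0} = 1
G(10) = mex{0,0} = 1
G(11) = mex{0,0,0} = 1

1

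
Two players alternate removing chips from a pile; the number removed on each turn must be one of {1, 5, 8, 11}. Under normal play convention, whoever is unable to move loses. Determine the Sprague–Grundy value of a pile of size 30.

G(0) = 0
G(1) = mex{0} = 1
G(2) = mex{1} = 0
G(3) = mex{0} = 1
G(4) = mex{1} = 0
G(5) = mex{0,0} = 1
G(6) = mex{1,1} = 0
G(7) = mex{0,0} = 1
G(8) = mex{1,1,0} = 2
G(9) = mex{2,0,1} = 3
G(10) = mex{3,1,0} = 2
G(11) = mex{2,0,1,0} = 3
G(12) = mex{3,1,0,1} = 2
G(13) = mex{2,2,1,0} = 3
G(14) = mex{3,3,0,1} = 2
G(15) = mex{2,2,1,0} = 3
G(16) = mex{3,3,2,1} = 0
G(17) = mex{0,2,3,0} = 1
G(18) = mex{1,3,2,1} = 0
G(19) = mex{0,2,3,2} = 1
G(20) = mex{1,3,2,3} = 0
G(21) = mex{0,0,3,2} = 1
G(22) = mex{1,1,2,3} = 0
G(23) = mex{0,0,3,2} = 1
G(24) = mex{1,1,0,3} = 2
G(25) = mex{2,0,1,2} = 3
G(26) = mex{3,1,0,3} = 2
G(27) = mex{2,0,1,0} = 3
G(28) = mex{3,1,0,1} = 2
G(29) = mex{2,2,1,0} = 3
G(30) = mex{3,3,0,1} = 2

2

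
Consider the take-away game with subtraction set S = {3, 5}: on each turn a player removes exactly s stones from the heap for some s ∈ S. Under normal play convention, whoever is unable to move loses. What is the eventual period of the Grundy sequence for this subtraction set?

8

n :  0  1  2  3  4  5  6  7  8  9 10 11 12 13 14 15 16 17
G :  0  0  0  1  1  1  2  2  0  0  0  1  1  1  2  2  0  0
G(n+8) = G(n) holds for n = 0,…,4 (a full window of length max(S) = 5), so the sequence is purely periodic with period 8.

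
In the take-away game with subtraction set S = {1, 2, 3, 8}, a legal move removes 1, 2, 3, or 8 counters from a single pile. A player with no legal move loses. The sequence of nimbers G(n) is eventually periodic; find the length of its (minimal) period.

G(0) = 0
G(1) = mex{0} = 1
G(2) = mex{1,0} = 2
G(3) = mex{2,1,0} = 3
G(4) = mex{3,2,1} = 0
G(5) = mex{0,3,2} = 1
G(6) = mex{1,0,3} = 2
G(7) = mex{2,1,0} = 3
G(8) = mex{3,2,1,0} = 4
G(9) = mex{4,3,2,1} = 0
G(10) = mex{0,4,3,2} = 1
G(11) = mex{1,0,4,3} = 2
G(12) = mex{2,1,0,0} = 3
G(13) = mex{3,2,1,1} = 0
G(14) = mex{0,3,2,2} = 1
G(15) = mex{1,0,3,3} = 2
G(16) = mex{2,1,0,4} = 3
G(17) = mex{3,2,1,0} = 4
G(18) = mex{4,3,2,1} = 0
G(19) = mex{0,4,3,2} = 1
G(n+9) = G(n) holds for n = 0,…,7 (a full window of length max(S) = 8), so the sequence is purely periodic with period 9.

9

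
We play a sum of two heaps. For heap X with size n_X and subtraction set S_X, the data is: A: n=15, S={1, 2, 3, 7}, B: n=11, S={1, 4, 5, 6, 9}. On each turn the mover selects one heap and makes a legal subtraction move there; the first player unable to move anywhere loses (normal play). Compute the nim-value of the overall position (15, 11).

Heap A, S = {1, 2, 3, 7}:
n :  0  1  2  3  4  5  6  7  8  9 10 11 12 13 14 15
G :  0  1  2  3  0  1  2  3  0  1  2  3  0  1  2  3
G_A(15) = 3.
Heap B, S = {1, 4, 5, 6, 9}:
G(0) = 0
G(1) = mex{0} = 1
G(2) = mex{1} = 0
G(3) = mex{0} = 1
G(4) = mex{1,0} = 2
G(5) = mex{2,1,0} = 3
G(6) = mex{3,0,1,0} = 2
G(7) = mex{2,1,0,1} = 3
G(8) = mex{3,2,1,0} = 4
G(9) = mex{4,3,2,1,0} = 5
G(10) = mex{5,2,3,2,1} = 0
G(11) = mex{0,3,2,3,0} = 1
G_B(11) = 1.
Combined Grundy value = 3 ⊕ 1 = 2.

2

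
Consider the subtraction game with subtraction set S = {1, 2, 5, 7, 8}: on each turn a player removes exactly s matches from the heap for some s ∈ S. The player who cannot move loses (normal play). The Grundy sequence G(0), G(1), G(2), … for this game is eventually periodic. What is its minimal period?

3

n :  0  1  2  3  4  5  6  7  8  9 10 11 12 13 14
G :  0  1  2  0  1  2  0  1  2  0  1  2  0  1  2
G(n+3) = G(n) holds for n = 0,…,7 (a full window of length max(S) = 8), so the sequence is purely periodic with period 3.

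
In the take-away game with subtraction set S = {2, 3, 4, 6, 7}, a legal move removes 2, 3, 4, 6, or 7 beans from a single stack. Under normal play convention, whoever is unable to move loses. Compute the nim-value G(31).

2

G(0) = 0
G(1) = mex{} = 0
G(2) = mex{0} = 1
G(3) = mex{0,0} = 1
G(4) = mex{1,0,0} = 2
G(5) = mex{1,1,0} = 2
G(6) = mex{2,1,1,0} = 3
G(7) = mex{2,2,1,0,0} = 3
G(8) = mex{3,2,2,1,0} = 4
G(9) = mex{3,3,2,1,1} = 0
G(10) = mex{4,3,3,2,1} = 0
G(11) = mex{0,4,3,2,2} = 1
G(12) = mex{0,0,4,3,2} = 1
G(13) = mex{1,0,0,3,3} = 2
G(14) = mex{1,1,0,4,3} = 2
G(15) = mex{2,1,1,0,4} = 3
G(16) = mex{2,2,1,0,0} = 3
G(17) = mex{3,2,2,1,0} = 4
G(18) = mex{3,3,2,1,1} = 0
G(19) = mex{4,3,3,2,1} = 0
G(20) = mex{0,4,3,2,2} = 1
G(21) = mex{0,0,4,3,2} = 1
G(22) = mex{1,0,0,3,3} = 2
G(23) = mex{1,1,0,4,3} = 2
G(24) = mex{2,1,1,0,4} = 3
G(25) = mex{2,2,1,0,0} = 3
G(26) = mex{3,2,2,1,0} = 4
G(27) = mex{3,3,2,1,1} = 0
G(28) = mex{4,3,3,2,1} = 0
G(29) = mex{0,4,3,2,2} = 1
G(30) = mex{0,0,4,3,2} = 1
G(31) = mex{1,0,0,3,3} = 2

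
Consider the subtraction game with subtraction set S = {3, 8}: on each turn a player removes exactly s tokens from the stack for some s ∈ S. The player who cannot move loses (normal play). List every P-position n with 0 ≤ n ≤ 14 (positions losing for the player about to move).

0, 1, 2, 6, 7, 11, 12, 13

G(0) = 0
G(1) = mex{} = 0
G(2) = mex{} = 0
G(3) = mex{0} = 1
G(4) = mex{0} = 1
G(5) = mex{0} = 1
G(6) = mex{1} = 0
G(7) = mex{1} = 0
G(8) = mex{1,0} = 2
G(9) = mex{0,0} = 1
G(10) = mex{0,0} = 1
G(11) = mex{2,1} = 0
G(12) = mex{1,1} = 0
G(13) = mex{1,1} = 0
G(14) = mex{0,0} = 1
P-positions are exactly the n with G(n) = 0.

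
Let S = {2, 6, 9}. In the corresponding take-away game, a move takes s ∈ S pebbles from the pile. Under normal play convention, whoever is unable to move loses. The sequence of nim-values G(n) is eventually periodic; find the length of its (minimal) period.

n :  0  1  2  3  4  5  6  7  8  9 10 11 12 13 14 15 16 17 18 19 20 21 22 23 24 25 26 27 28 29 30 31
G :  0  0  1  1  0  0  1  1  0  2  1  3  0  2  1  0  0  1  1  0  0  1  1  0  2  1  3  0  2  1  0  0
G(n+15) = G(n) holds for n = 0,…,8 (a full window of length max(S) = 9), so the sequence is purely periodic with period 15.

15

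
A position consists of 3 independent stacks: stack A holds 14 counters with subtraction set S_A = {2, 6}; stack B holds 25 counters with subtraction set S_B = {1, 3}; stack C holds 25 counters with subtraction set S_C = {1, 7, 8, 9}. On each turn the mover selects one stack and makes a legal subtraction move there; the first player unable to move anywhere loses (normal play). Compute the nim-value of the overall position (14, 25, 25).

Stack A, S = {2, 6}:
G(0) = 0
G(1) = mex{} = 0
G(2) = mex{0} = 1
G(3) = mex{0} = 1
G(4) = mex{1} = 0
G(5) = mex{1} = 0
G(6) = mex{0,0} = 1
G(7) = mex{0,0} = 1
G(8) = mex{1,1} = 0
G(9) = mex{1,1} = 0
G(10) = mex{0,0} = 1
G(11) = mex{0,0} = 1
G(12) = mex{1,1} = 0
G(13) = mex{1,1} = 0
G(14) = mex{0,0} = 1
G_A(14) = 1.
Stack B, S = {1, 3}:
n :  0  1  2  3  4  5  6  7  8  9 10 11 12 13 14 15 16 17 18 19 20 21 22 23 24 25
G :  0  1  0  1  0  1  0  1  0  1  0  1  0  1  0  1  0  1  0  1  0  1  0  1  0  1
G_B(25) = 1.
Stack C, S = {1, 7, 8, 9}:
G(0) = 0
G(1) = mex{0} = 1
G(2) = mex{1} = 0
G(3) = mex{0} = 1
G(4) = mex{1} = 0
G(5) = mex{0} = 1
G(6) = mex{1} = 0
G(7) = mex{0,0} = 1
G(8) = mex{1,1,0} = 2
G(9) = mex{2,0,1,0} = 3
G(10) = mex{3,1,0,1} = 2
G(11) = mex{2,0,1,0} = 3
G(12) = mex{3,1,0,1} = 2
G(13) = mex{2,0,1,0} = 3
G(14) = mex{3,1,0,1} = 2
G(15) = mex{2,2,1,0} = 3
G(16) = mex{3,3,2,1} = 0
G(17) = mex{0,2,3,2} = 1
G(18) = mex{1,3,2,3} = 0
G(19) = mex{0,2,3,2} = 1
G(20) = mex{1,3,2,3} = 0
G(21) = mex{0,2,3,2} = 1
G(22) = mex{1,3,2,3} = 0
G(23) = mex{0,0,3,2} = 1
G(24) = mex{1,1,0,3} = 2
G(25) = mex{2,0,1,0} = 3
G_C(25) = 3.
Combined Grundy value = 1 ⊕ 1 ⊕ 3 = 3.

3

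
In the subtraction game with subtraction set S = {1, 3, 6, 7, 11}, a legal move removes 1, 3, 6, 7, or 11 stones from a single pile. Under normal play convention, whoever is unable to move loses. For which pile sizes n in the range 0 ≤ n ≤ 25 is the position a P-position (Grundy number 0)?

0, 2, 4, 12, 14, 16, 24

G(0) = 0
G(1) = mex{0} = 1
G(2) = mex{1} = 0
G(3) = mex{0,0} = 1
G(4) = mex{1,1} = 0
G(5) = mex{0,0} = 1
G(6) = mex{1,1,0} = 2
G(7) = mex{2,0,1,0} = 3
G(8) = mex{3,1,0,1} = 2
G(9) = mex{2,2,1,0} = 3
G(10) = mex{3,3,0,1} = 2
G(11) = mex{2,2,1,0,0} = 3
G(12) = mex{3,3,2,1,1} = 0
G(13) = mex{0,2,3,2,0} = 1
G(14) = mex{1,3,2,3,1} = 0
G(15) = mex{0,0,3,2,0} = 1
G(16) = mex{1,1,2,3,1} = 0
G(17) = mex{0,0,3,2,2} = 1
G(18) = mex{1,1,0,3,3} = 2
G(19) = mex{2,0,1,0,2} = 3
G(20) = mex{3,1,0,1,3} = 2
G(21) = mex{2,2,1,0,2} = 3
G(22) = mex{3,3,0,1,3} = 2
G(23) = mex{2,2,1,0,0} = 3
G(24) = mex{3,3,2,1,1} = 0
G(25) = mex{0,2,3,2,0} = 1
P-positions are exactly the n with G(n) = 0.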